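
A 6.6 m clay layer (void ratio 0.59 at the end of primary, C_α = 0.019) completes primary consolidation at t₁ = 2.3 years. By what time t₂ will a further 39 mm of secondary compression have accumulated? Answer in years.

t₂ ≈ 7.18 years

S_s = C_α·H/(1+e_p)·log₁₀(t₂/t₁) ⇒ log₁₀(t₂/t₁) = S_s·(1+e_p)/(C_α·H).
log₁₀(t₂/t₁) = 0.039 × (1+0.59) / (0.019×6.6) = 0.4945
t₂ = t₁ × 10^0.4945 = 2.3 × 3.122 = 7.182 years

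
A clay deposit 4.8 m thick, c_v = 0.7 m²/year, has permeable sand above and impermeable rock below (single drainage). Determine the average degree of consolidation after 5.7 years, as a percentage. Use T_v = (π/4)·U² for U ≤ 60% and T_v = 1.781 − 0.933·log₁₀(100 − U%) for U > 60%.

Drainage path length: H_d = H = 4.8 m (single drainage).
T_v = c_v·t/H_d² = 0.7×5.7/4.8² = 0.17318.
T_v = 0.17318 corresponds to the U ≤ 60% branch:
U = √(4T_v/π) = 0.4696

U ≈ 47 %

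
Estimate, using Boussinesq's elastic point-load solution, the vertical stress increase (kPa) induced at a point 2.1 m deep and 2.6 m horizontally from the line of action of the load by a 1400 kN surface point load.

Δσ_z ≈ 14.8 kPa

Boussinesq vertical stress below a point load on an elastic half-space:
Δσ_z = 3P/(2πz²) · [1 + (r/z)²]^(−5/2)
r/z = 2.6/2.1 = 1.2381; [1+(r/z)²]^(−5/2) = 0.097941.
Δσ_z = 3×1400/(2π×2.1²) × 0.097941 = 151.58 × 0.097941 = 14.85 kPa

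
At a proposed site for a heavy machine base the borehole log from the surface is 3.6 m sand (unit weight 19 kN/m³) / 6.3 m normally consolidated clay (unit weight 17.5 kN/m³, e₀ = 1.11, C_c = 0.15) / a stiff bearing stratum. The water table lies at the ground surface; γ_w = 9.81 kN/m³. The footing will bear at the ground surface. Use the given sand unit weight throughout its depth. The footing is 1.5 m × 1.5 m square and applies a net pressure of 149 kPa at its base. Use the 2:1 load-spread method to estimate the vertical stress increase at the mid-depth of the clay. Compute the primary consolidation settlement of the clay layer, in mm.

Mid-depth of clay below the ground surface: z = 3.6 + 6.3/2 = 6.75 m.
Total vertical stress at mid-clay: σ_v = 19×3.6 + 17.5×3.15 = 123.53 kPa.
Pore pressure: u = 9.81×(6.75 − 0) = 66.218 kPa.
Initial effective stress: σ'_0 = σ_v − u = 123.53 − 66.218 = 57.312 kPa.
Stress increase at mid-clay by the 2:1 spreading method:
Δσ = qBL/((B+z)(L+z)) = 149×1.5×1.5/((1.5+6.75)(1.5+6.75)) = 4.9256 kPa
Final effective stress: σ'_f = σ'_0 + Δσ = 57.312 + 4.9256 = 62.238 kPa.
Normally consolidated clay, so the full stress increment lies on the virgin compression line:
S_c = C_c·H/(1+e₀)·log₁₀(σ'_f/σ'_0) = 0.15×6.3/(1+1.11)×log₁₀(62.238/57.312)
    = 0.44787 × 0.03581 = 0.01604 m

S_c ≈ 16 mm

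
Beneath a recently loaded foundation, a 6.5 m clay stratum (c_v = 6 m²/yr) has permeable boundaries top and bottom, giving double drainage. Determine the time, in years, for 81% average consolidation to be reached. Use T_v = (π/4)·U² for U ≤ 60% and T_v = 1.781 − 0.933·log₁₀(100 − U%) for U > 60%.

t ≈ 1.03 years

Drainage path length: H_d = H/2 = 3.25 m (double drainage).
U > 60%: T_v = 1.781 − 0.933·log₁₀(100 − 81) = 0.58792.
t = T_v·H_d²/c_v = 0.58792×3.25²/6 = 1.035 years.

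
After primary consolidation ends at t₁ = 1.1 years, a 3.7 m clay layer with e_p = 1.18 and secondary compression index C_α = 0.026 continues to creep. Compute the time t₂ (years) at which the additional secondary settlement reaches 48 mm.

S_s = C_α·H/(1+e_p)·log₁₀(t₂/t₁) ⇒ log₁₀(t₂/t₁) = S_s·(1+e_p)/(C_α·H).
log₁₀(t₂/t₁) = 0.048 × (1+1.18) / (0.026×3.7) = 1.088
t₂ = t₁ × 10^1.088 = 1.1 × 12.24 = 13.46 years

t₂ ≈ 13.5 years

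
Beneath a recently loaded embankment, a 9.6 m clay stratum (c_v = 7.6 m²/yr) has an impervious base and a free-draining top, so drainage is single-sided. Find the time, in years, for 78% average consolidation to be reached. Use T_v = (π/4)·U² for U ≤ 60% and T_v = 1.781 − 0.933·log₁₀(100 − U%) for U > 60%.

Drainage path length: H_d = H = 9.6 m (single drainage).
U > 60%: T_v = 1.781 − 0.933·log₁₀(100 − 78) = 0.52852.
t = T_v·H_d²/c_v = 0.52852×9.6²/7.6 = 6.409 years.

t ≈ 6.41 years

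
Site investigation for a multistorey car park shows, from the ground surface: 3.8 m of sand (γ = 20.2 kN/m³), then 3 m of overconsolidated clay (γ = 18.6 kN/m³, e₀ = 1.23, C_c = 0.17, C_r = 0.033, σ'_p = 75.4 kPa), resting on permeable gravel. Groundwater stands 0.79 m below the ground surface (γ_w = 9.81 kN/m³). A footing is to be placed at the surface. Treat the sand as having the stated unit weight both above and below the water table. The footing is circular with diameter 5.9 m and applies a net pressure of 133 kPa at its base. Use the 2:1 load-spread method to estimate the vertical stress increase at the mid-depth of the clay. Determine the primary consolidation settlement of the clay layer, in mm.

S_c ≈ 29.6 mm

Mid-depth of clay below the ground surface: z = 3.8 + 3/2 = 5.3 m.
Total vertical stress at mid-clay: σ_v = 20.2×3.8 + 18.6×1.5 = 104.66 kPa.
Pore pressure: u = 9.81×(5.3 − 0.79) = 44.243 kPa.
Initial effective stress: σ'_0 = σ_v − u = 104.66 − 44.243 = 60.417 kPa.
Stress increase at mid-clay by the 2:1 spreading method:
Δσ ≈ qD²/(D+z)² = 133×5.9²/(5.9+5.3)² = 36.908 kPa
Final effective stress: σ'_f = 60.417 + 36.908 = 97.325 kPa.
σ'_f = 97.325 > σ'_p = 75.4 kPa, so the stress path crosses the preconsolidation pressure — recompression up to σ'_p, then virgin compression beyond:
S_c = H/(1+e₀)·[C_r·log₁₀(σ'_p/σ'_0) + C_c·log₁₀(σ'_f/σ'_p)]
    = 3/2.23 × [0.033×log₁₀(75.4/60.417) + 0.17×log₁₀(97.325/75.4)]
    = 1.3453 × [0.003175 + 0.018845] = 0.02962 m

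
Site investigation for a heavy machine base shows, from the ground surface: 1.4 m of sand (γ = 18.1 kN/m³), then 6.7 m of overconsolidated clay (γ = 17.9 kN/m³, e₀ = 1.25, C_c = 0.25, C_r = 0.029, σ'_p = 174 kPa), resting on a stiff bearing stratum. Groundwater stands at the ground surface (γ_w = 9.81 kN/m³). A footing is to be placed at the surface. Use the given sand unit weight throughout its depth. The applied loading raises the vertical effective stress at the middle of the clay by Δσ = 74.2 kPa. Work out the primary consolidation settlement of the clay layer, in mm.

S_c ≈ 40.2 mm

Mid-depth of clay below the ground surface: z = 1.4 + 6.7/2 = 4.75 m.
Total vertical stress at mid-clay: σ_v = 18.1×1.4 + 17.9×3.35 = 85.305 kPa.
Pore pressure: u = 9.81×(4.75 − 0) = 46.598 kPa.
Initial effective stress: σ'_0 = σ_v − u = 85.305 − 46.598 = 38.707 kPa.
Final effective stress: σ'_f = 38.707 + 74.2 = 112.91 kPa.
σ'_f = 112.91 ≤ σ'_p = 174 kPa, so the clay remains overconsolidated and only the recompression index applies:
S_c = C_r·H/(1+e₀)·log₁₀(σ'_f/σ'_0) = 0.029×6.7/2.25×log₁₀(112.91/38.707)
    = 0.086356 × 0.46494 = 0.04015 m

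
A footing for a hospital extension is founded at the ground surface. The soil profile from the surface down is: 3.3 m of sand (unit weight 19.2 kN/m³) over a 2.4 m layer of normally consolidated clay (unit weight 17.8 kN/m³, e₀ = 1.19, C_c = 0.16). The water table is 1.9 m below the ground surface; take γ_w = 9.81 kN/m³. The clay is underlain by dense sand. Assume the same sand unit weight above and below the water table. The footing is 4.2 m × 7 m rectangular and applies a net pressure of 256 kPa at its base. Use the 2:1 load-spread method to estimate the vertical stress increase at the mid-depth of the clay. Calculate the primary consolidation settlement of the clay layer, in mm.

Mid-depth of clay below the ground surface: z = 3.3 + 2.4/2 = 4.5 m.
Total vertical stress at mid-clay: σ_v = 19.2×3.3 + 17.8×1.2 = 84.72 kPa.
Pore pressure: u = 9.81×(4.5 − 1.9) = 25.506 kPa.
Initial effective stress: σ'_0 = σ_v − u = 84.72 − 25.506 = 59.214 kPa.
Stress increase at mid-clay by the 2:1 spreading method:
Δσ = qBL/((B+z)(L+z)) = 256×4.2×7/((4.2+4.5)(7+4.5)) = 75.226 kPa
Final effective stress: σ'_f = σ'_0 + Δσ = 59.214 + 75.226 = 134.44 kPa.
Normally consolidated clay, so the full stress increment lies on the virgin compression line:
S_c = C_c·H/(1+e₀)·log₁₀(σ'_f/σ'_0) = 0.16×2.4/(1+1.19)×log₁₀(134.44/59.214)
    = 0.17534 × 0.3561 = 0.06244 m

S_c ≈ 62.4 mm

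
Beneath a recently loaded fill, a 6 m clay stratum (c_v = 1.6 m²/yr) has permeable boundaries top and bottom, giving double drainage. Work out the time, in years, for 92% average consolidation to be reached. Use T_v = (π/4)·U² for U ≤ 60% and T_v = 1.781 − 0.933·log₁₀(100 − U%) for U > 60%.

Drainage path length: H_d = H/2 = 3 m (double drainage).
U > 60%: T_v = 1.781 − 0.933·log₁₀(100 − 92) = 0.93842.
t = T_v·H_d²/c_v = 0.93842×3²/1.6 = 5.279 years.

t ≈ 5.28 years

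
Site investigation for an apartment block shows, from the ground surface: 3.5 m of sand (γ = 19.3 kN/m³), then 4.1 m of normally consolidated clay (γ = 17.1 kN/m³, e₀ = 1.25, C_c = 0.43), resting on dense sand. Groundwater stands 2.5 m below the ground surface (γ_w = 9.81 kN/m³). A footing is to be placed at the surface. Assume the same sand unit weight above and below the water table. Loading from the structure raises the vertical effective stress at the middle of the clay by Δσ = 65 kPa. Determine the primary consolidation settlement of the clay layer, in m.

S_c ≈ 0.217 m

Mid-depth of clay below the ground surface: z = 3.5 + 4.1/2 = 5.55 m.
Total vertical stress at mid-clay: σ_v = 19.3×3.5 + 17.1×2.05 = 102.6 kPa.
Pore pressure: u = 9.81×(5.55 − 2.5) = 29.921 kPa.
Initial effective stress: σ'_0 = σ_v − u = 102.6 − 29.921 = 72.679 kPa.
Final effective stress: σ'_f = σ'_0 + Δσ = 72.679 + 65 = 137.68 kPa.
Normally consolidated clay, so the full stress increment lies on the virgin compression line:
S_c = C_c·H/(1+e₀)·log₁₀(σ'_f/σ'_0) = 0.43×4.1/(1+1.25)×log₁₀(137.68/72.679)
    = 0.78356 × 0.27746 = 0.2174 m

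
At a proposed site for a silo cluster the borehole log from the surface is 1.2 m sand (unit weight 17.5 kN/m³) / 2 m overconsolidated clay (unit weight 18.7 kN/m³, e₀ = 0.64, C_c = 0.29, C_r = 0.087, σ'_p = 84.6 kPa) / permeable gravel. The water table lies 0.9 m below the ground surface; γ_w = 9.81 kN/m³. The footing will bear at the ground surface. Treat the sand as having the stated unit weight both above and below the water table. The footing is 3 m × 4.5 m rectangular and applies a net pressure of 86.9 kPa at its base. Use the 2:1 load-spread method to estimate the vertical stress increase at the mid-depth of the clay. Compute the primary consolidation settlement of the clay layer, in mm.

S_c ≈ 37.4 mm

Mid-depth of clay below the ground surface: z = 1.2 + 2/2 = 2.2 m.
Total vertical stress at mid-clay: σ_v = 17.5×1.2 + 18.7×1 = 39.7 kPa.
Pore pressure: u = 9.81×(2.2 − 0.9) = 12.753 kPa.
Initial effective stress: σ'_0 = σ_v − u = 39.7 − 12.753 = 26.947 kPa.
Stress increase at mid-clay by the 2:1 spreading method:
Δσ = qBL/((B+z)(L+z)) = 86.9×3×4.5/((3+2.2)(4.5+2.2)) = 33.673 kPa
Final effective stress: σ'_f = 26.947 + 33.673 = 60.62 kPa.
σ'_f = 60.62 ≤ σ'_p = 84.6 kPa, so the clay remains overconsolidated and only the recompression index applies:
S_c = C_r·H/(1+e₀)·log₁₀(σ'_f/σ'_0) = 0.087×2/1.64×log₁₀(60.62/26.947)
    = 0.1061 × 0.35211 = 0.03736 m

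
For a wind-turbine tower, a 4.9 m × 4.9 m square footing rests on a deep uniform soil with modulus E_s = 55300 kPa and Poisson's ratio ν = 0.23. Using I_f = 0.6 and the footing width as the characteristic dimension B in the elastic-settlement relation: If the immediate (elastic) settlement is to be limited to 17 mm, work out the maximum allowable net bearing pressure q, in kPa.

q ≈ 338 kPa

S_e = q·B·(1−ν²)/E_s · I_f  ⇒  q = S_e·E_s / (B·(1−ν²)·I_f).
q = 0.017 × 55300 / (4.9 × 0.9471 × 0.6) = 337.6 kPa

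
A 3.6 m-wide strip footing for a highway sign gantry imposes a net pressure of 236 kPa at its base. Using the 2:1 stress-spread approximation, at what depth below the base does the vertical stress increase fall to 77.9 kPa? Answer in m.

2:1 spreading — at depth z the loaded area has grown by z in each plan dimension:
qB/(B+z) = Δσ_z ⇒ z = qB/Δσ_z − B = 236×3.6/77.9 − 3.6 = 7.306 m

z ≈ 7.31 m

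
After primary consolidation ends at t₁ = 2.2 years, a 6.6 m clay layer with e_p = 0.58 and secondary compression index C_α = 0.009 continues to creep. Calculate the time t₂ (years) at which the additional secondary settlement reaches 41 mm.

S_s = C_α·H/(1+e_p)·log₁₀(t₂/t₁) ⇒ log₁₀(t₂/t₁) = S_s·(1+e_p)/(C_α·H).
log₁₀(t₂/t₁) = 0.041 × (1+0.58) / (0.009×6.6) = 1.091
t₂ = t₁ × 10^1.091 = 2.2 × 12.32 = 27.1 years

t₂ ≈ 27.1 years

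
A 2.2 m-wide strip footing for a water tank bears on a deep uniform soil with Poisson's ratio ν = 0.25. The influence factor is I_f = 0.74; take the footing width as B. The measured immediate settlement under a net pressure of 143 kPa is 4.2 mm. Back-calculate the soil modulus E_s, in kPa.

S_e = q·B·(1−ν²)/E_s · I_f  ⇒  E_s = q·B·(1−ν²)·I_f / S_e.
E_s = 143 × 2.2 × 0.9375 × 0.74 / 0.0042 = 51970 kPa

E_s ≈ 52000 kPa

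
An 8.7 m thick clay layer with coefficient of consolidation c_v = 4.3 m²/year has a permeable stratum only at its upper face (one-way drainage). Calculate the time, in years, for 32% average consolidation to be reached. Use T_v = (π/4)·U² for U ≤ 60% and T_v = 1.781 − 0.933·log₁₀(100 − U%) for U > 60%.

t ≈ 1.42 years

Drainage path length: H_d = H = 8.7 m (single drainage).
U ≤ 60%: T_v = (π/4)·U² = (π/4)×0.32² = 0.080425.
t = T_v·H_d²/c_v = 0.080425×8.7²/4.3 = 1.416 years.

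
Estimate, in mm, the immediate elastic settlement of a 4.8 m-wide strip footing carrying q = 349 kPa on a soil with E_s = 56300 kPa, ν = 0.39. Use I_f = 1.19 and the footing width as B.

S_e ≈ 30 mm

Immediate (elastic) settlement: S_e = q·B·(1−ν²)/E_s · I_f.
S_e = 349 × 4.8 × (1 − 0.39²) / 56300 × 1.19
    = 349 × 4.8 × 0.8479 / 56300 × 1.19
    = 0.03002 m = 30.02 mm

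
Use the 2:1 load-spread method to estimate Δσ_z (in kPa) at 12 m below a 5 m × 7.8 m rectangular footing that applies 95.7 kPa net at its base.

Δσ_z ≈ 11.1 kPa

By the 2:1 method the load spreads at 1 horizontal : 2 vertical, so at depth z the loaded area has grown by z in each plan dimension:
Δσ = qBL/((B+z)(L+z)) = 95.7×5×7.8/((5+12)(7.8+12)) = 11.088 kPa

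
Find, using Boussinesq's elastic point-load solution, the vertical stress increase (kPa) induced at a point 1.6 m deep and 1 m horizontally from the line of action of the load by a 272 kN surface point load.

Δσ_z ≈ 22.2 kPa

Boussinesq vertical stress below a point load on an elastic half-space:
Δσ_z = 3P/(2πz²) · [1 + (r/z)²]^(−5/2)
r/z = 1/1.6 = 0.625; [1+(r/z)²]^(−5/2) = 0.43851.
Δσ_z = 3×272/(2π×1.6²) × 0.43851 = 50.731 × 0.43851 = 22.25 kPa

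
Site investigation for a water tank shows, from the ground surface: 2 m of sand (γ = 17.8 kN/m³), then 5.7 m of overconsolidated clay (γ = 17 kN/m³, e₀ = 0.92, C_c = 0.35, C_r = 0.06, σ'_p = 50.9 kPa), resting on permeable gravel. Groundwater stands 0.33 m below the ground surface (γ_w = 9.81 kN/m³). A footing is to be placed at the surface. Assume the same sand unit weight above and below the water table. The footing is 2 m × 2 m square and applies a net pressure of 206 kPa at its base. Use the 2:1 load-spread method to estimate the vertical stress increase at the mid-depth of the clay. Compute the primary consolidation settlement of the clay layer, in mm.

S_c ≈ 72.4 mm

Mid-depth of clay below the ground surface: z = 2 + 5.7/2 = 4.85 m.
Total vertical stress at mid-clay: σ_v = 17.8×2 + 17×2.85 = 84.05 kPa.
Pore pressure: u = 9.81×(4.85 − 0.33) = 44.341 kPa.
Initial effective stress: σ'_0 = σ_v − u = 84.05 − 44.341 = 39.709 kPa.
Stress increase at mid-clay by the 2:1 spreading method:
Δσ = qBL/((B+z)(L+z)) = 206×2×2/((2+4.85)(2+4.85)) = 17.561 kPa
Final effective stress: σ'_f = 39.709 + 17.561 = 57.27 kPa.
σ'_f = 57.27 > σ'_p = 50.9 kPa, so the stress path crosses the preconsolidation pressure — recompression up to σ'_p, then virgin compression beyond:
S_c = H/(1+e₀)·[C_r·log₁₀(σ'_p/σ'_0) + C_c·log₁₀(σ'_f/σ'_p)]
    = 5.7/1.92 × [0.06×log₁₀(50.9/39.709) + 0.35×log₁₀(57.27/50.9)]
    = 2.9688 × [0.0064697 + 0.017923] = 0.07242 m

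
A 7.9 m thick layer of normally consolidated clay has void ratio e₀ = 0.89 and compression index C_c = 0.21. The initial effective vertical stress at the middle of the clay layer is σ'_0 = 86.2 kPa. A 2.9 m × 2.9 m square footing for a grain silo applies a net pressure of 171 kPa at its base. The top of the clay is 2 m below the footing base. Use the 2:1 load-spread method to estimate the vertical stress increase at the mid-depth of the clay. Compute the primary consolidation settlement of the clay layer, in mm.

Mid-depth of clay below the footing base: z = 2 + 7.9/2 = 5.95 m.
Stress increase at mid-clay by the 2:1 spreading method:
Δσ = qBL/((B+z)(L+z)) = 171×2.9×2.9/((2.9+5.95)(2.9+5.95)) = 18.361 kPa
Final effective stress: σ'_f = σ'_0 + Δσ = 86.2 + 18.361 = 104.56 kPa.
Normally consolidated clay, so the full stress increment lies on the virgin compression line:
S_c = C_c·H/(1+e₀)·log₁₀(σ'_f/σ'_0) = 0.21×7.9/(1+0.89)×log₁₀(104.56/86.2)
    = 0.87778 × 0.083858 = 0.07361 m

S_c ≈ 73.6 mm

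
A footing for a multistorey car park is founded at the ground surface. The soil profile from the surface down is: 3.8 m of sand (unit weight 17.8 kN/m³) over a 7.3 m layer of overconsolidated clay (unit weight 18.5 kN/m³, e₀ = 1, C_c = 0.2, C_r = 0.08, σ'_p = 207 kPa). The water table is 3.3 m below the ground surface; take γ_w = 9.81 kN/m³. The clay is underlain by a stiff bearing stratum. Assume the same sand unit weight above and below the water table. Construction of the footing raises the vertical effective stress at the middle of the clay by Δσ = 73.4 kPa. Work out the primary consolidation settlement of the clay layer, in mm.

Mid-depth of clay below the ground surface: z = 3.8 + 7.3/2 = 7.45 m.
Total vertical stress at mid-clay: σ_v = 17.8×3.8 + 18.5×3.65 = 135.16 kPa.
Pore pressure: u = 9.81×(7.45 − 3.3) = 40.712 kPa.
Initial effective stress: σ'_0 = σ_v − u = 135.16 − 40.712 = 94.448 kPa.
Final effective stress: σ'_f = 94.448 + 73.4 = 167.85 kPa.
σ'_f = 167.85 ≤ σ'_p = 207 kPa, so the clay remains overconsolidated and only the recompression index applies:
S_c = C_r·H/(1+e₀)·log₁₀(σ'_f/σ'_0) = 0.08×7.3/2×log₁₀(167.85/94.448)
    = 0.292 × 0.24973 = 0.07292 m

S_c ≈ 72.9 mm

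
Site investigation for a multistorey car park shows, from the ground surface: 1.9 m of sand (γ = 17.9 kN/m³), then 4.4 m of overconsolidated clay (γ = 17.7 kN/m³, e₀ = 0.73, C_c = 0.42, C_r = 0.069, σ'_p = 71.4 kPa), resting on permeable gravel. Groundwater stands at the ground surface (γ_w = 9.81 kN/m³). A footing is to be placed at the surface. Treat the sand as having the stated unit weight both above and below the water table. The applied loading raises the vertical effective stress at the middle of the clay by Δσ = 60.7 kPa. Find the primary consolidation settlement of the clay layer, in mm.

Mid-depth of clay below the ground surface: z = 1.9 + 4.4/2 = 4.1 m.
Total vertical stress at mid-clay: σ_v = 17.9×1.9 + 17.7×2.2 = 72.95 kPa.
Pore pressure: u = 9.81×(4.1 − 0) = 40.221 kPa.
Initial effective stress: σ'_0 = σ_v − u = 72.95 − 40.221 = 32.729 kPa.
Final effective stress: σ'_f = 32.729 + 60.7 = 93.429 kPa.
σ'_f = 93.429 > σ'_p = 71.4 kPa, so the stress path crosses the preconsolidation pressure — recompression up to σ'_p, then virgin compression beyond:
S_c = H/(1+e₀)·[C_r·log₁₀(σ'_p/σ'_0) + C_c·log₁₀(σ'_f/σ'_p)]
    = 4.4/1.73 × [0.069×log₁₀(71.4/32.729) + 0.42×log₁₀(93.429/71.4)]
    = 2.5434 × [0.023375 + 0.049049] = 0.1842 m

S_c ≈ 184 mm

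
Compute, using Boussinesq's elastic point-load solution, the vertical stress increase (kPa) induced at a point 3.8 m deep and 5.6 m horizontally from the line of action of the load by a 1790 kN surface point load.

Δσ_z ≈ 3.3 kPa

Boussinesq vertical stress below a point load on an elastic half-space:
Δσ_z = 3P/(2πz²) · [1 + (r/z)²]^(−5/2)
r/z = 5.6/3.8 = 1.4737; [1+(r/z)²]^(−5/2) = 0.055815.
Δσ_z = 3×1790/(2π×3.8²) × 0.055815 = 59.187 × 0.055815 = 3.304 kPa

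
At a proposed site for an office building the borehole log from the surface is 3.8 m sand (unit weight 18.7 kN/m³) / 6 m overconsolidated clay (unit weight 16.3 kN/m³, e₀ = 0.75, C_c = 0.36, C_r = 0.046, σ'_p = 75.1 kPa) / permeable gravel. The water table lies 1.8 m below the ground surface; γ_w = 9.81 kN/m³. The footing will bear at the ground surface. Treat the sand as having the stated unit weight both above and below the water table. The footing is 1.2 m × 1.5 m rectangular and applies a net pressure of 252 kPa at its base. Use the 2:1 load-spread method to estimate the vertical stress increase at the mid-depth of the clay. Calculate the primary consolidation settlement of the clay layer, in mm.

S_c ≈ 22.5 mm

Mid-depth of clay below the ground surface: z = 3.8 + 6/2 = 6.8 m.
Total vertical stress at mid-clay: σ_v = 18.7×3.8 + 16.3×3 = 119.96 kPa.
Pore pressure: u = 9.81×(6.8 − 1.8) = 49.05 kPa.
Initial effective stress: σ'_0 = σ_v − u = 119.96 − 49.05 = 70.91 kPa.
Stress increase at mid-clay by the 2:1 spreading method:
Δσ = qBL/((B+z)(L+z)) = 252×1.2×1.5/((1.2+6.8)(1.5+6.8)) = 6.8313 kPa
Final effective stress: σ'_f = 70.91 + 6.8313 = 77.741 kPa.
σ'_f = 77.741 > σ'_p = 75.1 kPa, so the stress path crosses the preconsolidation pressure — recompression up to σ'_p, then virgin compression beyond:
S_c = H/(1+e₀)·[C_r·log₁₀(σ'_p/σ'_0) + C_c·log₁₀(σ'_f/σ'_p)]
    = 6/1.75 × [0.046×log₁₀(75.1/70.91) + 0.36×log₁₀(77.741/75.1)]
    = 3.4286 × [0.0011469 + 0.0054037] = 0.02246 m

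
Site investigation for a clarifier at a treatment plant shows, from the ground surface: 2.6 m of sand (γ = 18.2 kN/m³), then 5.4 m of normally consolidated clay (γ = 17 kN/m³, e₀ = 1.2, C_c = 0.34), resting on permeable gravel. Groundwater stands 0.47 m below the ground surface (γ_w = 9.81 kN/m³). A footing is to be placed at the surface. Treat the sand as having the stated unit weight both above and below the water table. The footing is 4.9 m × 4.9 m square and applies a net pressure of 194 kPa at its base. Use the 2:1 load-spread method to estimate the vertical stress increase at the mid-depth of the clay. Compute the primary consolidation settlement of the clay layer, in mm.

S_c ≈ 247 mm

Mid-depth of clay below the ground surface: z = 2.6 + 5.4/2 = 5.3 m.
Total vertical stress at mid-clay: σ_v = 18.2×2.6 + 17×2.7 = 93.22 kPa.
Pore pressure: u = 9.81×(5.3 − 0.47) = 47.382 kPa.
Initial effective stress: σ'_0 = σ_v − u = 93.22 − 47.382 = 45.838 kPa.
Stress increase at mid-clay by the 2:1 spreading method:
Δσ = qBL/((B+z)(L+z)) = 194×4.9×4.9/((4.9+5.3)(4.9+5.3)) = 44.771 kPa
Final effective stress: σ'_f = σ'_0 + Δσ = 45.838 + 44.771 = 90.609 kPa.
Normally consolidated clay, so the full stress increment lies on the virgin compression line:
S_c = C_c·H/(1+e₀)·log₁₀(σ'_f/σ'_0) = 0.34×5.4/(1+1.2)×log₁₀(90.609/45.838)
    = 0.83455 × 0.29595 = 0.247 m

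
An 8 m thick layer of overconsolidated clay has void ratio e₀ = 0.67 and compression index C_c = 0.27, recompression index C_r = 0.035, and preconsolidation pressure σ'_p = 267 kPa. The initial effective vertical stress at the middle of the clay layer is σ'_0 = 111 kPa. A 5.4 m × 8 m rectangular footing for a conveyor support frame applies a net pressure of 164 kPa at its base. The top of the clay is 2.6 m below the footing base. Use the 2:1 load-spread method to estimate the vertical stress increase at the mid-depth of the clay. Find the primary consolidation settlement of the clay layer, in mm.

S_c ≈ 22.6 mm

Mid-depth of clay below the footing base: z = 2.6 + 8/2 = 6.6 m.
Stress increase at mid-clay by the 2:1 spreading method:
Δσ = qBL/((B+z)(L+z)) = 164×5.4×8/((5.4+6.6)(8+6.6)) = 40.438 kPa
Final effective stress: σ'_f = 111 + 40.438 = 151.44 kPa.
σ'_f = 151.44 ≤ σ'_p = 267 kPa, so the clay remains overconsolidated and only the recompression index applies:
S_c = C_r·H/(1+e₀)·log₁₀(σ'_f/σ'_0) = 0.035×8/1.67×log₁₀(151.44/111)
    = 0.16766 × 0.13492 = 0.02262 m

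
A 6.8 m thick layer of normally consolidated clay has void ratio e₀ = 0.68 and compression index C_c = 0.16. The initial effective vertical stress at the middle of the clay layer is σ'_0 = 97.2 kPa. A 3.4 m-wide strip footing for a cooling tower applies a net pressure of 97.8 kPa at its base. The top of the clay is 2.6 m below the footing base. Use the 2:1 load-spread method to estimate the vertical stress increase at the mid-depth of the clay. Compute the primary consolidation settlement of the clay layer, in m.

Mid-depth of clay below the footing base: z = 2.6 + 6.8/2 = 6 m.
Stress increase at mid-clay by the 2:1 spreading method:
Δσ = qB/(B+z) = 97.8×3.4/(3.4+6) = 35.374 kPa
Final effective stress: σ'_f = σ'_0 + Δσ = 97.2 + 35.374 = 132.57 kPa.
Normally consolidated clay, so the full stress increment lies on the virgin compression line:
S_c = C_c·H/(1+e₀)·log₁₀(σ'_f/σ'_0) = 0.16×6.8/(1+0.68)×log₁₀(132.57/97.2)
    = 0.64762 × 0.13478 = 0.08729 m

S_c ≈ 0.0873 m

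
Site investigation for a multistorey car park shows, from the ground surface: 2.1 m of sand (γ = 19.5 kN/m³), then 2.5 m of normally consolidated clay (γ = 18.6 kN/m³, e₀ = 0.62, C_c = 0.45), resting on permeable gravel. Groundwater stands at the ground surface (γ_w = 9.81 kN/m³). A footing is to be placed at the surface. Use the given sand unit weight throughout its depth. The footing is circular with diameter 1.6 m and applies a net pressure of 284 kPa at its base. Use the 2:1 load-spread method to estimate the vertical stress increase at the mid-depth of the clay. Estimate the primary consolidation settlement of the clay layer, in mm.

S_c ≈ 201 mm

Mid-depth of clay below the ground surface: z = 2.1 + 2.5/2 = 3.35 m.
Total vertical stress at mid-clay: σ_v = 19.5×2.1 + 18.6×1.25 = 64.2 kPa.
Pore pressure: u = 9.81×(3.35 − 0) = 32.864 kPa.
Initial effective stress: σ'_0 = σ_v − u = 64.2 − 32.864 = 31.336 kPa.
Stress increase at mid-clay by the 2:1 spreading method:
Δσ ≈ qD²/(D+z)² = 284×1.6²/(1.6+3.35)² = 29.672 kPa
Final effective stress: σ'_f = σ'_0 + Δσ = 31.336 + 29.672 = 61.008 kPa.
Normally consolidated clay, so the full stress increment lies on the virgin compression line:
S_c = C_c·H/(1+e₀)·log₁₀(σ'_f/σ'_0) = 0.45×2.5/(1+0.62)×log₁₀(61.008/31.336)
    = 0.69444 × 0.28934 = 0.2009 m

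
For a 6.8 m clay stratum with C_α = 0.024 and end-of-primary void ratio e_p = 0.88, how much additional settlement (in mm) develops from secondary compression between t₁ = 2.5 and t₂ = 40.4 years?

Secondary compression: S_s = C_α·H/(1+e_p)·log₁₀(t₂/t₁)
S_s = 0.024×6.8/(1+0.88)×log₁₀(40.4/2.5)
    = 0.08681 × 1.208 = 0.1049 m

S_s ≈ 105 mm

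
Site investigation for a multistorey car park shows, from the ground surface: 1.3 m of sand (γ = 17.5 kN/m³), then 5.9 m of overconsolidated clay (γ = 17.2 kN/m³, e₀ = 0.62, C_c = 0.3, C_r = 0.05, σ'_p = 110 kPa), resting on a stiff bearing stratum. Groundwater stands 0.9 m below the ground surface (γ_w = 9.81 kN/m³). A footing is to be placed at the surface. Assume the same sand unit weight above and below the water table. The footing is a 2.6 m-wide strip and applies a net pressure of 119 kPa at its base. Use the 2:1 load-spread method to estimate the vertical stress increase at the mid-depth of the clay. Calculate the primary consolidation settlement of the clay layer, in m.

Mid-depth of clay below the ground surface: z = 1.3 + 5.9/2 = 4.25 m.
Total vertical stress at mid-clay: σ_v = 17.5×1.3 + 17.2×2.95 = 73.49 kPa.
Pore pressure: u = 9.81×(4.25 − 0.9) = 32.864 kPa.
Initial effective stress: σ'_0 = σ_v − u = 73.49 − 32.864 = 40.626 kPa.
Stress increase at mid-clay by the 2:1 spreading method:
Δσ = qB/(B+z) = 119×2.6/(2.6+4.25) = 45.168 kPa
Final effective stress: σ'_f = 40.626 + 45.168 = 85.794 kPa.
σ'_f = 85.794 ≤ σ'_p = 110 kPa, so the clay remains overconsolidated and only the recompression index applies:
S_c = C_r·H/(1+e₀)·log₁₀(σ'_f/σ'_0) = 0.05×5.9/1.62×log₁₀(85.794/40.626)
    = 0.1821 × 0.32465 = 0.05912 m

S_c ≈ 0.0591 m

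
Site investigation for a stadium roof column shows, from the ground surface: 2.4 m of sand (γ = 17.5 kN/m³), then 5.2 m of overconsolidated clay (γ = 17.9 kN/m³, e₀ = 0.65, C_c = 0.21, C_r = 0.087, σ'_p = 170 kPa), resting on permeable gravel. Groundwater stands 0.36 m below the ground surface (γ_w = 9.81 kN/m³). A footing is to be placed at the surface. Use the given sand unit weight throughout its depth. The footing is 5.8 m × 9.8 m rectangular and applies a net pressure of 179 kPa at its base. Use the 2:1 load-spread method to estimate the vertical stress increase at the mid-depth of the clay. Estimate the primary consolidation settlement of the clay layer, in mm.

Mid-depth of clay below the ground surface: z = 2.4 + 5.2/2 = 5 m.
Total vertical stress at mid-clay: σ_v = 17.5×2.4 + 17.9×2.6 = 88.54 kPa.
Pore pressure: u = 9.81×(5 − 0.36) = 45.518 kPa.
Initial effective stress: σ'_0 = σ_v − u = 88.54 − 45.518 = 43.022 kPa.
Stress increase at mid-clay by the 2:1 spreading method:
Δσ = qBL/((B+z)(L+z)) = 179×5.8×9.8/((5.8+5)(9.8+5)) = 63.653 kPa
Final effective stress: σ'_f = 43.022 + 63.653 = 106.67 kPa.
σ'_f = 106.67 ≤ σ'_p = 170 kPa, so the clay remains overconsolidated and only the recompression index applies:
S_c = C_r·H/(1+e₀)·log₁₀(σ'_f/σ'_0) = 0.087×5.2/1.65×log₁₀(106.67/43.022)
    = 0.27418 × 0.39435 = 0.1081 m

S_c ≈ 108 mm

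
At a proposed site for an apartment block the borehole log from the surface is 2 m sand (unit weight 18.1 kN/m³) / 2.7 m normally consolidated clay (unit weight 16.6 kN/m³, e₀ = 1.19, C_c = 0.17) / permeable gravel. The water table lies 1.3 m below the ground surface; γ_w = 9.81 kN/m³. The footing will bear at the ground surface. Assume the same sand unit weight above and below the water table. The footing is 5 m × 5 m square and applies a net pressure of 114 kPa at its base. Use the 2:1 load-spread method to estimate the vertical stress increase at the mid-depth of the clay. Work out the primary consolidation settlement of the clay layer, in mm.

Mid-depth of clay below the ground surface: z = 2 + 2.7/2 = 3.35 m.
Total vertical stress at mid-clay: σ_v = 18.1×2 + 16.6×1.35 = 58.61 kPa.
Pore pressure: u = 9.81×(3.35 − 1.3) = 20.11 kPa.
Initial effective stress: σ'_0 = σ_v − u = 58.61 − 20.11 = 38.5 kPa.
Stress increase at mid-clay by the 2:1 spreading method:
Δσ = qBL/((B+z)(L+z)) = 114×5×5/((5+3.35)(5+3.35)) = 40.876 kPa
Final effective stress: σ'_f = σ'_0 + Δσ = 38.5 + 40.876 = 79.376 kPa.
Normally consolidated clay, so the full stress increment lies on the virgin compression line:
S_c = C_c·H/(1+e₀)·log₁₀(σ'_f/σ'_0) = 0.17×2.7/(1+1.19)×log₁₀(79.376/38.5)
    = 0.20959 × 0.31423 = 0.06586 m

S_c ≈ 65.9 mm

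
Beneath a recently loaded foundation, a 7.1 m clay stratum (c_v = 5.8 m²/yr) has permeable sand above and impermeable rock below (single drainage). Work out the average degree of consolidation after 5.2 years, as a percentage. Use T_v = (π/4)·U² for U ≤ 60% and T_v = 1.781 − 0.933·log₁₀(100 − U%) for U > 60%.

Drainage path length: H_d = H = 7.1 m (single drainage).
T_v = c_v·t/H_d² = 5.8×5.2/7.1² = 0.59829.
T_v = 0.59829 corresponds to the U > 60% branch:
U = 1 − 10^((1.781 − T_v)/0.933)/100 = 0.8148

U ≈ 81.5 %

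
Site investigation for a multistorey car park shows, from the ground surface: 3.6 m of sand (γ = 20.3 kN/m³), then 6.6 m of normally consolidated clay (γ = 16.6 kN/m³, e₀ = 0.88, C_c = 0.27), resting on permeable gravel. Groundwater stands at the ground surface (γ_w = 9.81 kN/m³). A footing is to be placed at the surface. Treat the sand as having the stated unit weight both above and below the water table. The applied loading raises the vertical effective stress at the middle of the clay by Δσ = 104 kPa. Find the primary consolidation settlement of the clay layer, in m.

Mid-depth of clay below the ground surface: z = 3.6 + 6.6/2 = 6.9 m.
Total vertical stress at mid-clay: σ_v = 20.3×3.6 + 16.6×3.3 = 127.86 kPa.
Pore pressure: u = 9.81×(6.9 − 0) = 67.689 kPa.
Initial effective stress: σ'_0 = σ_v − u = 127.86 − 67.689 = 60.171 kPa.
Final effective stress: σ'_f = σ'_0 + Δσ = 60.171 + 104 = 164.17 kPa.
Normally consolidated clay, so the full stress increment lies on the virgin compression line:
S_c = C_c·H/(1+e₀)·log₁₀(σ'_f/σ'_0) = 0.27×6.6/(1+0.88)×log₁₀(164.17/60.171)
    = 0.94787 × 0.43591 = 0.4132 m

S_c ≈ 0.413 m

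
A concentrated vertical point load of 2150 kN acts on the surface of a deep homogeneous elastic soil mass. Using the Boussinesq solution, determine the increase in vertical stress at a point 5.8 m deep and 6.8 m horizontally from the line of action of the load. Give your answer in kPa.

Δσ_z ≈ 3.51 kPa

Boussinesq vertical stress below a point load on an elastic half-space:
Δσ_z = 3P/(2πz²) · [1 + (r/z)²]^(−5/2)
r/z = 6.8/5.8 = 1.1724; [1+(r/z)²]^(−5/2) = 0.11509.
Δσ_z = 3×2150/(2π×5.8²) × 0.11509 = 30.516 × 0.11509 = 3.512 kPa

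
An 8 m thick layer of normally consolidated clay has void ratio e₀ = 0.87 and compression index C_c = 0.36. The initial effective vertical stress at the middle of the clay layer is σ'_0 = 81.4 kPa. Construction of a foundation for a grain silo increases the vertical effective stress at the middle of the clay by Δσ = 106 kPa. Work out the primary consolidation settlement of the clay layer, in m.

Final effective stress: σ'_f = σ'_0 + Δσ = 81.4 + 106 = 187.4 kPa.
Normally consolidated clay, so the full stress increment lies on the virgin compression line:
S_c = C_c·H/(1+e₀)·log₁₀(σ'_f/σ'_0) = 0.36×8/(1+0.87)×log₁₀(187.4/81.4)
    = 1.5401 × 0.36215 = 0.5577 m

S_c ≈ 0.558 m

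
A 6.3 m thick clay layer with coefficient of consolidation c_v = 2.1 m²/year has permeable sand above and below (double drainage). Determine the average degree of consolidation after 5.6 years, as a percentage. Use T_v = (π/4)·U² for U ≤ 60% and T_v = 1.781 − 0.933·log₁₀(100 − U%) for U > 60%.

U ≈ 95.6 %

Drainage path length: H_d = H/2 = 3.15 m (double drainage).
T_v = c_v·t/H_d² = 2.1×5.6/3.15² = 1.1852.
T_v = 1.1852 corresponds to the U > 60% branch:
U = 1 − 10^((1.781 − T_v)/0.933)/100 = 0.9565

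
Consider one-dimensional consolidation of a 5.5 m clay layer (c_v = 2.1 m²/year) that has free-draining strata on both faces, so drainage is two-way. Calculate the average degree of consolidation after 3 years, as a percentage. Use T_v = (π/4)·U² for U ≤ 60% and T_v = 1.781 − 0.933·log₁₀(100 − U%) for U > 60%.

Drainage path length: H_d = H/2 = 2.75 m (double drainage).
T_v = c_v·t/H_d² = 2.1×3/2.75² = 0.83306.
T_v = 0.83306 corresponds to the U > 60% branch:
U = 1 − 10^((1.781 − T_v)/0.933)/100 = 0.8962

U ≈ 89.6 %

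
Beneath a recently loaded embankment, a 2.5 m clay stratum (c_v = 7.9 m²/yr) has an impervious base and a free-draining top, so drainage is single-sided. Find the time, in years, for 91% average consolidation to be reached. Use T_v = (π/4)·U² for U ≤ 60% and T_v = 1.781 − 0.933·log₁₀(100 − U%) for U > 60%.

Drainage path length: H_d = H = 2.5 m (single drainage).
U > 60%: T_v = 1.781 − 0.933·log₁₀(100 − 91) = 0.89069.
t = T_v·H_d²/c_v = 0.89069×2.5²/7.9 = 0.7047 years.

t ≈ 0.705 years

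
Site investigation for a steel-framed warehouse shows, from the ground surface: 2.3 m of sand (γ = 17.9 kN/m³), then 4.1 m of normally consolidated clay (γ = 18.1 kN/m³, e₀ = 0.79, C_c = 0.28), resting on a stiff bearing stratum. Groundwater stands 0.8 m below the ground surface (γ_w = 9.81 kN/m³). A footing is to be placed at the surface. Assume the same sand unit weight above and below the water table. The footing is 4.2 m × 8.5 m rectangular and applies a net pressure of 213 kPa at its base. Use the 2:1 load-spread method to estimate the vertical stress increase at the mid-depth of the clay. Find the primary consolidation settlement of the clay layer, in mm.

S_c ≈ 265 mm

Mid-depth of clay below the ground surface: z = 2.3 + 4.1/2 = 4.35 m.
Total vertical stress at mid-clay: σ_v = 17.9×2.3 + 18.1×2.05 = 78.275 kPa.
Pore pressure: u = 9.81×(4.35 − 0.8) = 34.825 kPa.
Initial effective stress: σ'_0 = σ_v − u = 78.275 − 34.825 = 43.45 kPa.
Stress increase at mid-clay by the 2:1 spreading method:
Δσ = qBL/((B+z)(L+z)) = 213×4.2×8.5/((4.2+4.35)(8.5+4.35)) = 69.212 kPa
Final effective stress: σ'_f = σ'_0 + Δσ = 43.45 + 69.212 = 112.66 kPa.
Normally consolidated clay, so the full stress increment lies on the virgin compression line:
S_c = C_c·H/(1+e₀)·log₁₀(σ'_f/σ'_0) = 0.28×4.1/(1+0.79)×log₁₀(112.66/43.45)
    = 0.64134 × 0.41378 = 0.2654 m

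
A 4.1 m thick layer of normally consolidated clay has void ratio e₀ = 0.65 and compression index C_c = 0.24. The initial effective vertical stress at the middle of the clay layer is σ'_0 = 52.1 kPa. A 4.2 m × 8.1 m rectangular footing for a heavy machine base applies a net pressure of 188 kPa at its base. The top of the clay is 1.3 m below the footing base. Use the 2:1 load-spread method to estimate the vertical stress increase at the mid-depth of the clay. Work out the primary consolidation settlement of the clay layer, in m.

S_c ≈ 0.229 m

Mid-depth of clay below the footing base: z = 1.3 + 4.1/2 = 3.35 m.
Stress increase at mid-clay by the 2:1 spreading method:
Δσ = qBL/((B+z)(L+z)) = 188×4.2×8.1/((4.2+3.35)(8.1+3.35)) = 73.984 kPa
Final effective stress: σ'_f = σ'_0 + Δσ = 52.1 + 73.984 = 126.08 kPa.
Normally consolidated clay, so the full stress increment lies on the virgin compression line:
S_c = C_c·H/(1+e₀)·log₁₀(σ'_f/σ'_0) = 0.24×4.1/(1+0.65)×log₁₀(126.08/52.1)
    = 0.59636 × 0.38381 = 0.2289 m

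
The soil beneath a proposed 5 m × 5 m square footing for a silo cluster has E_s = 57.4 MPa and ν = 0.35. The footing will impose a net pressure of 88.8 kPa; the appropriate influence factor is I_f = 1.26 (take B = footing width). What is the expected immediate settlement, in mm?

S_e ≈ 8.55 mm

Immediate (elastic) settlement: S_e = q·B·(1−ν²)/E_s · I_f.
E_s = 57.4 MPa = 57400 kPa.
S_e = 88.8 × 5 × (1 − 0.35²) / 57400 × 1.26
    = 88.8 × 5 × 0.8775 / 57400 × 1.26
    = 0.008552 m = 8.552 mm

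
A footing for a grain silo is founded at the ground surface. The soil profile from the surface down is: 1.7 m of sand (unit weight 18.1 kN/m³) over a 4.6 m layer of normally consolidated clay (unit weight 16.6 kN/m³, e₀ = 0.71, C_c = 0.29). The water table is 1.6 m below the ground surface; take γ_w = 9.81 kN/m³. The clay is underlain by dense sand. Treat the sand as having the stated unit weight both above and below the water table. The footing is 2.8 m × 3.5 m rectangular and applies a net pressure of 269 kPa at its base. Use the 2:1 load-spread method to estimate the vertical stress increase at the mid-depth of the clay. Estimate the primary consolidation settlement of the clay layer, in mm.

Mid-depth of clay below the ground surface: z = 1.7 + 4.6/2 = 4 m.
Total vertical stress at mid-clay: σ_v = 18.1×1.7 + 16.6×2.3 = 68.95 kPa.
Pore pressure: u = 9.81×(4 − 1.6) = 23.544 kPa.
Initial effective stress: σ'_0 = σ_v − u = 68.95 − 23.544 = 45.406 kPa.
Stress increase at mid-clay by the 2:1 spreading method:
Δσ = qBL/((B+z)(L+z)) = 269×2.8×3.5/((2.8+4)(3.5+4)) = 51.69 kPa
Final effective stress: σ'_f = σ'_0 + Δσ = 45.406 + 51.69 = 97.096 kPa.
Normally consolidated clay, so the full stress increment lies on the virgin compression line:
S_c = C_c·H/(1+e₀)·log₁₀(σ'_f/σ'_0) = 0.29×4.6/(1+0.71)×log₁₀(97.096/45.406)
    = 0.78012 × 0.33009 = 0.2575 m

S_c ≈ 258 mm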